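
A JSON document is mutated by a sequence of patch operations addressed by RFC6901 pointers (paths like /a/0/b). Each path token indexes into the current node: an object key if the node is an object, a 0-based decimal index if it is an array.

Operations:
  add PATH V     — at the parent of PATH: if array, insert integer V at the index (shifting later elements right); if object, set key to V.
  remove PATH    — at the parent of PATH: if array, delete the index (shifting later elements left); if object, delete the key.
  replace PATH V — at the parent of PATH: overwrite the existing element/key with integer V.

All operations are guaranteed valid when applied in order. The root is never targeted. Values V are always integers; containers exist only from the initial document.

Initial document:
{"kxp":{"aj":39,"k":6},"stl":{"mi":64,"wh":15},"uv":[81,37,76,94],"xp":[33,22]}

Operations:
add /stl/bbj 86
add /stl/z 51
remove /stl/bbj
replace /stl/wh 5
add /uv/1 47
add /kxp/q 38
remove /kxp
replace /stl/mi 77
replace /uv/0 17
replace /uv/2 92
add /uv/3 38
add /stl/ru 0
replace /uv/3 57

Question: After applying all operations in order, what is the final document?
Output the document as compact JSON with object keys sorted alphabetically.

Answer: {"stl":{"mi":77,"ru":0,"wh":5,"z":51},"uv":[17,47,92,57,76,94],"xp":[33,22]}

Derivation:
After op 1 (add /stl/bbj 86): {"kxp":{"aj":39,"k":6},"stl":{"bbj":86,"mi":64,"wh":15},"uv":[81,37,76,94],"xp":[33,22]}
After op 2 (add /stl/z 51): {"kxp":{"aj":39,"k":6},"stl":{"bbj":86,"mi":64,"wh":15,"z":51},"uv":[81,37,76,94],"xp":[33,22]}
After op 3 (remove /stl/bbj): {"kxp":{"aj":39,"k":6},"stl":{"mi":64,"wh":15,"z":51},"uv":[81,37,76,94],"xp":[33,22]}
After op 4 (replace /stl/wh 5): {"kxp":{"aj":39,"k":6},"stl":{"mi":64,"wh":5,"z":51},"uv":[81,37,76,94],"xp":[33,22]}
After op 5 (add /uv/1 47): {"kxp":{"aj":39,"k":6},"stl":{"mi":64,"wh":5,"z":51},"uv":[81,47,37,76,94],"xp":[33,22]}
After op 6 (add /kxp/q 38): {"kxp":{"aj":39,"k":6,"q":38},"stl":{"mi":64,"wh":5,"z":51},"uv":[81,47,37,76,94],"xp":[33,22]}
After op 7 (remove /kxp): {"stl":{"mi":64,"wh":5,"z":51},"uv":[81,47,37,76,94],"xp":[33,22]}
After op 8 (replace /stl/mi 77): {"stl":{"mi":77,"wh":5,"z":51},"uv":[81,47,37,76,94],"xp":[33,22]}
After op 9 (replace /uv/0 17): {"stl":{"mi":77,"wh":5,"z":51},"uv":[17,47,37,76,94],"xp":[33,22]}
After op 10 (replace /uv/2 92): {"stl":{"mi":77,"wh":5,"z":51},"uv":[17,47,92,76,94],"xp":[33,22]}
After op 11 (add /uv/3 38): {"stl":{"mi":77,"wh":5,"z":51},"uv":[17,47,92,38,76,94],"xp":[33,22]}
After op 12 (add /stl/ru 0): {"stl":{"mi":77,"ru":0,"wh":5,"z":51},"uv":[17,47,92,38,76,94],"xp":[33,22]}
After op 13 (replace /uv/3 57): {"stl":{"mi":77,"ru":0,"wh":5,"z":51},"uv":[17,47,92,57,76,94],"xp":[33,22]}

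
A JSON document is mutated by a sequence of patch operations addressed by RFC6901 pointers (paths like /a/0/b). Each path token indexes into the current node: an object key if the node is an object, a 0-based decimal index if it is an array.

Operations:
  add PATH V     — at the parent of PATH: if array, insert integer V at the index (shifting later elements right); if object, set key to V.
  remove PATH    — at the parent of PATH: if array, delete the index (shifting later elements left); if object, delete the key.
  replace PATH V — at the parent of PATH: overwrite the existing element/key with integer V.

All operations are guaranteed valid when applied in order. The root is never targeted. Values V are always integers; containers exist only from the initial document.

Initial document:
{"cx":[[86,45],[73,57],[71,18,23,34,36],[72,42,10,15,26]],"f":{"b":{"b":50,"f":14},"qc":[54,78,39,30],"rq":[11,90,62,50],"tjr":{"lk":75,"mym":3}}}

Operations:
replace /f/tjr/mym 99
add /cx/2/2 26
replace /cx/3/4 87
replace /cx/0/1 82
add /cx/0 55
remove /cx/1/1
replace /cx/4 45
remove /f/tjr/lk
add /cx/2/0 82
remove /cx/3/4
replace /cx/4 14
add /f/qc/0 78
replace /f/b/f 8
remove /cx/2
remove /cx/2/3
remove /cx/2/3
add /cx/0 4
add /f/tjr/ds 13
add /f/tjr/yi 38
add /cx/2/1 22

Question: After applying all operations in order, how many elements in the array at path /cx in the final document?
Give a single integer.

After op 1 (replace /f/tjr/mym 99): {"cx":[[86,45],[73,57],[71,18,23,34,36],[72,42,10,15,26]],"f":{"b":{"b":50,"f":14},"qc":[54,78,39,30],"rq":[11,90,62,50],"tjr":{"lk":75,"mym":99}}}
After op 2 (add /cx/2/2 26): {"cx":[[86,45],[73,57],[71,18,26,23,34,36],[72,42,10,15,26]],"f":{"b":{"b":50,"f":14},"qc":[54,78,39,30],"rq":[11,90,62,50],"tjr":{"lk":75,"mym":99}}}
After op 3 (replace /cx/3/4 87): {"cx":[[86,45],[73,57],[71,18,26,23,34,36],[72,42,10,15,87]],"f":{"b":{"b":50,"f":14},"qc":[54,78,39,30],"rq":[11,90,62,50],"tjr":{"lk":75,"mym":99}}}
After op 4 (replace /cx/0/1 82): {"cx":[[86,82],[73,57],[71,18,26,23,34,36],[72,42,10,15,87]],"f":{"b":{"b":50,"f":14},"qc":[54,78,39,30],"rq":[11,90,62,50],"tjr":{"lk":75,"mym":99}}}
After op 5 (add /cx/0 55): {"cx":[55,[86,82],[73,57],[71,18,26,23,34,36],[72,42,10,15,87]],"f":{"b":{"b":50,"f":14},"qc":[54,78,39,30],"rq":[11,90,62,50],"tjr":{"lk":75,"mym":99}}}
After op 6 (remove /cx/1/1): {"cx":[55,[86],[73,57],[71,18,26,23,34,36],[72,42,10,15,87]],"f":{"b":{"b":50,"f":14},"qc":[54,78,39,30],"rq":[11,90,62,50],"tjr":{"lk":75,"mym":99}}}
After op 7 (replace /cx/4 45): {"cx":[55,[86],[73,57],[71,18,26,23,34,36],45],"f":{"b":{"b":50,"f":14},"qc":[54,78,39,30],"rq":[11,90,62,50],"tjr":{"lk":75,"mym":99}}}
After op 8 (remove /f/tjr/lk): {"cx":[55,[86],[73,57],[71,18,26,23,34,36],45],"f":{"b":{"b":50,"f":14},"qc":[54,78,39,30],"rq":[11,90,62,50],"tjr":{"mym":99}}}
After op 9 (add /cx/2/0 82): {"cx":[55,[86],[82,73,57],[71,18,26,23,34,36],45],"f":{"b":{"b":50,"f":14},"qc":[54,78,39,30],"rq":[11,90,62,50],"tjr":{"mym":99}}}
After op 10 (remove /cx/3/4): {"cx":[55,[86],[82,73,57],[71,18,26,23,36],45],"f":{"b":{"b":50,"f":14},"qc":[54,78,39,30],"rq":[11,90,62,50],"tjr":{"mym":99}}}
After op 11 (replace /cx/4 14): {"cx":[55,[86],[82,73,57],[71,18,26,23,36],14],"f":{"b":{"b":50,"f":14},"qc":[54,78,39,30],"rq":[11,90,62,50],"tjr":{"mym":99}}}
After op 12 (add /f/qc/0 78): {"cx":[55,[86],[82,73,57],[71,18,26,23,36],14],"f":{"b":{"b":50,"f":14},"qc":[78,54,78,39,30],"rq":[11,90,62,50],"tjr":{"mym":99}}}
After op 13 (replace /f/b/f 8): {"cx":[55,[86],[82,73,57],[71,18,26,23,36],14],"f":{"b":{"b":50,"f":8},"qc":[78,54,78,39,30],"rq":[11,90,62,50],"tjr":{"mym":99}}}
After op 14 (remove /cx/2): {"cx":[55,[86],[71,18,26,23,36],14],"f":{"b":{"b":50,"f":8},"qc":[78,54,78,39,30],"rq":[11,90,62,50],"tjr":{"mym":99}}}
After op 15 (remove /cx/2/3): {"cx":[55,[86],[71,18,26,36],14],"f":{"b":{"b":50,"f":8},"qc":[78,54,78,39,30],"rq":[11,90,62,50],"tjr":{"mym":99}}}
After op 16 (remove /cx/2/3): {"cx":[55,[86],[71,18,26],14],"f":{"b":{"b":50,"f":8},"qc":[78,54,78,39,30],"rq":[11,90,62,50],"tjr":{"mym":99}}}
After op 17 (add /cx/0 4): {"cx":[4,55,[86],[71,18,26],14],"f":{"b":{"b":50,"f":8},"qc":[78,54,78,39,30],"rq":[11,90,62,50],"tjr":{"mym":99}}}
After op 18 (add /f/tjr/ds 13): {"cx":[4,55,[86],[71,18,26],14],"f":{"b":{"b":50,"f":8},"qc":[78,54,78,39,30],"rq":[11,90,62,50],"tjr":{"ds":13,"mym":99}}}
After op 19 (add /f/tjr/yi 38): {"cx":[4,55,[86],[71,18,26],14],"f":{"b":{"b":50,"f":8},"qc":[78,54,78,39,30],"rq":[11,90,62,50],"tjr":{"ds":13,"mym":99,"yi":38}}}
After op 20 (add /cx/2/1 22): {"cx":[4,55,[86,22],[71,18,26],14],"f":{"b":{"b":50,"f":8},"qc":[78,54,78,39,30],"rq":[11,90,62,50],"tjr":{"ds":13,"mym":99,"yi":38}}}
Size at path /cx: 5

Answer: 5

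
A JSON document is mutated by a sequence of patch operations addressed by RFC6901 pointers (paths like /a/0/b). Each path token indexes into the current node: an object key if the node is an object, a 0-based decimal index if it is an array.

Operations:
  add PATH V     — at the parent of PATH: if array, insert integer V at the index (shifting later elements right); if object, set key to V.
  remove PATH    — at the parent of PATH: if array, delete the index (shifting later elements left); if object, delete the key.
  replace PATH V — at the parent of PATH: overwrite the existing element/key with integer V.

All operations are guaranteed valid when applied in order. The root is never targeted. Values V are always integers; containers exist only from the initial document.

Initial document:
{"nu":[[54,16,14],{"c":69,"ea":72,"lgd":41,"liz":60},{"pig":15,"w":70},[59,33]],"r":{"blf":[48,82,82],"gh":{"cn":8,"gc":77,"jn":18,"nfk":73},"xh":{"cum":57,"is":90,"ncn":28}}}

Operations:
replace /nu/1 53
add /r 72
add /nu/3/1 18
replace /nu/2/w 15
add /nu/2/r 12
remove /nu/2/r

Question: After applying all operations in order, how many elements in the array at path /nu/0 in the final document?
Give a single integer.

Answer: 3

Derivation:
After op 1 (replace /nu/1 53): {"nu":[[54,16,14],53,{"pig":15,"w":70},[59,33]],"r":{"blf":[48,82,82],"gh":{"cn":8,"gc":77,"jn":18,"nfk":73},"xh":{"cum":57,"is":90,"ncn":28}}}
After op 2 (add /r 72): {"nu":[[54,16,14],53,{"pig":15,"w":70},[59,33]],"r":72}
After op 3 (add /nu/3/1 18): {"nu":[[54,16,14],53,{"pig":15,"w":70},[59,18,33]],"r":72}
After op 4 (replace /nu/2/w 15): {"nu":[[54,16,14],53,{"pig":15,"w":15},[59,18,33]],"r":72}
After op 5 (add /nu/2/r 12): {"nu":[[54,16,14],53,{"pig":15,"r":12,"w":15},[59,18,33]],"r":72}
After op 6 (remove /nu/2/r): {"nu":[[54,16,14],53,{"pig":15,"w":15},[59,18,33]],"r":72}
Size at path /nu/0: 3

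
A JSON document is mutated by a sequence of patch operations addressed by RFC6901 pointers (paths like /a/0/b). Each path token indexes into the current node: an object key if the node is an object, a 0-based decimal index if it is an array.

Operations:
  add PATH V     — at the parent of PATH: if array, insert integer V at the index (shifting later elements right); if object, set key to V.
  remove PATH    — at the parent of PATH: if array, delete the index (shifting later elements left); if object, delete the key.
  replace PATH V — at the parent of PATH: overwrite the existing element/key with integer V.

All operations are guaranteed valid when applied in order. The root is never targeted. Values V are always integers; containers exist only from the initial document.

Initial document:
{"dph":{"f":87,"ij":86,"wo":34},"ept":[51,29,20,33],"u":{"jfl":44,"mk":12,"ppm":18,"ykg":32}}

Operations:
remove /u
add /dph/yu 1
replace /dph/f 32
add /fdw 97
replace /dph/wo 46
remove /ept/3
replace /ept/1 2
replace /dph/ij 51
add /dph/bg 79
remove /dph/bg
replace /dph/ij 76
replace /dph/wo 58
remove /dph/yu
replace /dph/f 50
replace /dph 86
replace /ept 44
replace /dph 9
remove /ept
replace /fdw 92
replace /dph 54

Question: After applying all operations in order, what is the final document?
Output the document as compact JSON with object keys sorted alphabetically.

Answer: {"dph":54,"fdw":92}

Derivation:
After op 1 (remove /u): {"dph":{"f":87,"ij":86,"wo":34},"ept":[51,29,20,33]}
After op 2 (add /dph/yu 1): {"dph":{"f":87,"ij":86,"wo":34,"yu":1},"ept":[51,29,20,33]}
After op 3 (replace /dph/f 32): {"dph":{"f":32,"ij":86,"wo":34,"yu":1},"ept":[51,29,20,33]}
After op 4 (add /fdw 97): {"dph":{"f":32,"ij":86,"wo":34,"yu":1},"ept":[51,29,20,33],"fdw":97}
After op 5 (replace /dph/wo 46): {"dph":{"f":32,"ij":86,"wo":46,"yu":1},"ept":[51,29,20,33],"fdw":97}
After op 6 (remove /ept/3): {"dph":{"f":32,"ij":86,"wo":46,"yu":1},"ept":[51,29,20],"fdw":97}
After op 7 (replace /ept/1 2): {"dph":{"f":32,"ij":86,"wo":46,"yu":1},"ept":[51,2,20],"fdw":97}
After op 8 (replace /dph/ij 51): {"dph":{"f":32,"ij":51,"wo":46,"yu":1},"ept":[51,2,20],"fdw":97}
After op 9 (add /dph/bg 79): {"dph":{"bg":79,"f":32,"ij":51,"wo":46,"yu":1},"ept":[51,2,20],"fdw":97}
After op 10 (remove /dph/bg): {"dph":{"f":32,"ij":51,"wo":46,"yu":1},"ept":[51,2,20],"fdw":97}
After op 11 (replace /dph/ij 76): {"dph":{"f":32,"ij":76,"wo":46,"yu":1},"ept":[51,2,20],"fdw":97}
After op 12 (replace /dph/wo 58): {"dph":{"f":32,"ij":76,"wo":58,"yu":1},"ept":[51,2,20],"fdw":97}
After op 13 (remove /dph/yu): {"dph":{"f":32,"ij":76,"wo":58},"ept":[51,2,20],"fdw":97}
After op 14 (replace /dph/f 50): {"dph":{"f":50,"ij":76,"wo":58},"ept":[51,2,20],"fdw":97}
After op 15 (replace /dph 86): {"dph":86,"ept":[51,2,20],"fdw":97}
After op 16 (replace /ept 44): {"dph":86,"ept":44,"fdw":97}
After op 17 (replace /dph 9): {"dph":9,"ept":44,"fdw":97}
After op 18 (remove /ept): {"dph":9,"fdw":97}
After op 19 (replace /fdw 92): {"dph":9,"fdw":92}
After op 20 (replace /dph 54): {"dph":54,"fdw":92}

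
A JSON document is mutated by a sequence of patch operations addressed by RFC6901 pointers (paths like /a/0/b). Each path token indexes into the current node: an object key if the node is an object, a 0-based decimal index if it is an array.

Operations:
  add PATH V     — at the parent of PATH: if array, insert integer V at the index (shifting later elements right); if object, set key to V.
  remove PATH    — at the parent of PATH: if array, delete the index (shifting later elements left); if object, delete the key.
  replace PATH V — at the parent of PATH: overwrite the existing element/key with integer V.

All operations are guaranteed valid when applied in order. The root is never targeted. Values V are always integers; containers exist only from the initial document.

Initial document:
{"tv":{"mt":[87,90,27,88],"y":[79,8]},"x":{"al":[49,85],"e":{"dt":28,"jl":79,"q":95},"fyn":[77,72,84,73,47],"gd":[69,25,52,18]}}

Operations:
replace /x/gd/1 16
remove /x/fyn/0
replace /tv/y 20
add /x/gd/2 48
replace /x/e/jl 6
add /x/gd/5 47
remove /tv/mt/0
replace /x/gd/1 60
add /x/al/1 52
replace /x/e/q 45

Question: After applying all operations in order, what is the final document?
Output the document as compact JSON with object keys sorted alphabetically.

Answer: {"tv":{"mt":[90,27,88],"y":20},"x":{"al":[49,52,85],"e":{"dt":28,"jl":6,"q":45},"fyn":[72,84,73,47],"gd":[69,60,48,52,18,47]}}

Derivation:
After op 1 (replace /x/gd/1 16): {"tv":{"mt":[87,90,27,88],"y":[79,8]},"x":{"al":[49,85],"e":{"dt":28,"jl":79,"q":95},"fyn":[77,72,84,73,47],"gd":[69,16,52,18]}}
After op 2 (remove /x/fyn/0): {"tv":{"mt":[87,90,27,88],"y":[79,8]},"x":{"al":[49,85],"e":{"dt":28,"jl":79,"q":95},"fyn":[72,84,73,47],"gd":[69,16,52,18]}}
After op 3 (replace /tv/y 20): {"tv":{"mt":[87,90,27,88],"y":20},"x":{"al":[49,85],"e":{"dt":28,"jl":79,"q":95},"fyn":[72,84,73,47],"gd":[69,16,52,18]}}
After op 4 (add /x/gd/2 48): {"tv":{"mt":[87,90,27,88],"y":20},"x":{"al":[49,85],"e":{"dt":28,"jl":79,"q":95},"fyn":[72,84,73,47],"gd":[69,16,48,52,18]}}
After op 5 (replace /x/e/jl 6): {"tv":{"mt":[87,90,27,88],"y":20},"x":{"al":[49,85],"e":{"dt":28,"jl":6,"q":95},"fyn":[72,84,73,47],"gd":[69,16,48,52,18]}}
After op 6 (add /x/gd/5 47): {"tv":{"mt":[87,90,27,88],"y":20},"x":{"al":[49,85],"e":{"dt":28,"jl":6,"q":95},"fyn":[72,84,73,47],"gd":[69,16,48,52,18,47]}}
After op 7 (remove /tv/mt/0): {"tv":{"mt":[90,27,88],"y":20},"x":{"al":[49,85],"e":{"dt":28,"jl":6,"q":95},"fyn":[72,84,73,47],"gd":[69,16,48,52,18,47]}}
After op 8 (replace /x/gd/1 60): {"tv":{"mt":[90,27,88],"y":20},"x":{"al":[49,85],"e":{"dt":28,"jl":6,"q":95},"fyn":[72,84,73,47],"gd":[69,60,48,52,18,47]}}
After op 9 (add /x/al/1 52): {"tv":{"mt":[90,27,88],"y":20},"x":{"al":[49,52,85],"e":{"dt":28,"jl":6,"q":95},"fyn":[72,84,73,47],"gd":[69,60,48,52,18,47]}}
After op 10 (replace /x/e/q 45): {"tv":{"mt":[90,27,88],"y":20},"x":{"al":[49,52,85],"e":{"dt":28,"jl":6,"q":45},"fyn":[72,84,73,47],"gd":[69,60,48,52,18,47]}}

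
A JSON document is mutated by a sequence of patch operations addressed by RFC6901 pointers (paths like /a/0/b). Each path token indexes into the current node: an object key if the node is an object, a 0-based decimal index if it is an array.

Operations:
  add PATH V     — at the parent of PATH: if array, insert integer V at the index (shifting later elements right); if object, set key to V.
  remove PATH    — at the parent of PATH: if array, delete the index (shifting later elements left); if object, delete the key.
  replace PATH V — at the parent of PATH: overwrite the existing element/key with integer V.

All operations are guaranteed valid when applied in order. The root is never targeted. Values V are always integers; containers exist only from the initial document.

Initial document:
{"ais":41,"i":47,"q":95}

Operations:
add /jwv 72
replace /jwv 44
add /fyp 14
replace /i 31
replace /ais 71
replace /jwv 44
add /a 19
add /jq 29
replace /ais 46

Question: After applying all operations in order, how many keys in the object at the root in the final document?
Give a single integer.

After op 1 (add /jwv 72): {"ais":41,"i":47,"jwv":72,"q":95}
After op 2 (replace /jwv 44): {"ais":41,"i":47,"jwv":44,"q":95}
After op 3 (add /fyp 14): {"ais":41,"fyp":14,"i":47,"jwv":44,"q":95}
After op 4 (replace /i 31): {"ais":41,"fyp":14,"i":31,"jwv":44,"q":95}
After op 5 (replace /ais 71): {"ais":71,"fyp":14,"i":31,"jwv":44,"q":95}
After op 6 (replace /jwv 44): {"ais":71,"fyp":14,"i":31,"jwv":44,"q":95}
After op 7 (add /a 19): {"a":19,"ais":71,"fyp":14,"i":31,"jwv":44,"q":95}
After op 8 (add /jq 29): {"a":19,"ais":71,"fyp":14,"i":31,"jq":29,"jwv":44,"q":95}
After op 9 (replace /ais 46): {"a":19,"ais":46,"fyp":14,"i":31,"jq":29,"jwv":44,"q":95}
Size at the root: 7

Answer: 7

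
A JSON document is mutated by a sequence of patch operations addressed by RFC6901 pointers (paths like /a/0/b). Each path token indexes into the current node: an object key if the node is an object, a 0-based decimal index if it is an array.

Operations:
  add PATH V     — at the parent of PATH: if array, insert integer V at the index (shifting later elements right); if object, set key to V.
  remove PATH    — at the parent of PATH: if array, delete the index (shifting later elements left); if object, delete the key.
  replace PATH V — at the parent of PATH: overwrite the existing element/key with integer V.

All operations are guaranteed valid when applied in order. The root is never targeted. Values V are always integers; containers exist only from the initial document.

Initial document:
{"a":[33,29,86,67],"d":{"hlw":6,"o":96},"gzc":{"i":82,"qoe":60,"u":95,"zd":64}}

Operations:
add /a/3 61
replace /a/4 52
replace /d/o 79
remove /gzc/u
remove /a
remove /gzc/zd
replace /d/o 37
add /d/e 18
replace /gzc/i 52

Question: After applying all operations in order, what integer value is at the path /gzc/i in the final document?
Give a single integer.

After op 1 (add /a/3 61): {"a":[33,29,86,61,67],"d":{"hlw":6,"o":96},"gzc":{"i":82,"qoe":60,"u":95,"zd":64}}
After op 2 (replace /a/4 52): {"a":[33,29,86,61,52],"d":{"hlw":6,"o":96},"gzc":{"i":82,"qoe":60,"u":95,"zd":64}}
After op 3 (replace /d/o 79): {"a":[33,29,86,61,52],"d":{"hlw":6,"o":79},"gzc":{"i":82,"qoe":60,"u":95,"zd":64}}
After op 4 (remove /gzc/u): {"a":[33,29,86,61,52],"d":{"hlw":6,"o":79},"gzc":{"i":82,"qoe":60,"zd":64}}
After op 5 (remove /a): {"d":{"hlw":6,"o":79},"gzc":{"i":82,"qoe":60,"zd":64}}
After op 6 (remove /gzc/zd): {"d":{"hlw":6,"o":79},"gzc":{"i":82,"qoe":60}}
After op 7 (replace /d/o 37): {"d":{"hlw":6,"o":37},"gzc":{"i":82,"qoe":60}}
After op 8 (add /d/e 18): {"d":{"e":18,"hlw":6,"o":37},"gzc":{"i":82,"qoe":60}}
After op 9 (replace /gzc/i 52): {"d":{"e":18,"hlw":6,"o":37},"gzc":{"i":52,"qoe":60}}
Value at /gzc/i: 52

Answer: 52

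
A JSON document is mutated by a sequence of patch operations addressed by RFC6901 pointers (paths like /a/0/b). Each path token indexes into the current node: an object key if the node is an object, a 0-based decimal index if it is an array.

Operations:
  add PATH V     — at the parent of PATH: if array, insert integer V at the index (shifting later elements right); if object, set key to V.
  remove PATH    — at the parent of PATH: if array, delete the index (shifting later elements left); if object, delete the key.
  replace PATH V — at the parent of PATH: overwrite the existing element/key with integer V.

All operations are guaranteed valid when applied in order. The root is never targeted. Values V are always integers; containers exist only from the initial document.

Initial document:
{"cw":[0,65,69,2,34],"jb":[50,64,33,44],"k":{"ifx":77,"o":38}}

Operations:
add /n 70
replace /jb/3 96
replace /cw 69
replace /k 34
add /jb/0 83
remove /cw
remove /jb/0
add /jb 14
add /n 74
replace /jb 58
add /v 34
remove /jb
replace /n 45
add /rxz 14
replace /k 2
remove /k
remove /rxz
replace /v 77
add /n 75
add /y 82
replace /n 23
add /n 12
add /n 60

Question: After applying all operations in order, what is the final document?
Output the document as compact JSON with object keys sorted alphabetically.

After op 1 (add /n 70): {"cw":[0,65,69,2,34],"jb":[50,64,33,44],"k":{"ifx":77,"o":38},"n":70}
After op 2 (replace /jb/3 96): {"cw":[0,65,69,2,34],"jb":[50,64,33,96],"k":{"ifx":77,"o":38},"n":70}
After op 3 (replace /cw 69): {"cw":69,"jb":[50,64,33,96],"k":{"ifx":77,"o":38},"n":70}
After op 4 (replace /k 34): {"cw":69,"jb":[50,64,33,96],"k":34,"n":70}
After op 5 (add /jb/0 83): {"cw":69,"jb":[83,50,64,33,96],"k":34,"n":70}
After op 6 (remove /cw): {"jb":[83,50,64,33,96],"k":34,"n":70}
After op 7 (remove /jb/0): {"jb":[50,64,33,96],"k":34,"n":70}
After op 8 (add /jb 14): {"jb":14,"k":34,"n":70}
After op 9 (add /n 74): {"jb":14,"k":34,"n":74}
After op 10 (replace /jb 58): {"jb":58,"k":34,"n":74}
After op 11 (add /v 34): {"jb":58,"k":34,"n":74,"v":34}
After op 12 (remove /jb): {"k":34,"n":74,"v":34}
After op 13 (replace /n 45): {"k":34,"n":45,"v":34}
After op 14 (add /rxz 14): {"k":34,"n":45,"rxz":14,"v":34}
After op 15 (replace /k 2): {"k":2,"n":45,"rxz":14,"v":34}
After op 16 (remove /k): {"n":45,"rxz":14,"v":34}
After op 17 (remove /rxz): {"n":45,"v":34}
After op 18 (replace /v 77): {"n":45,"v":77}
After op 19 (add /n 75): {"n":75,"v":77}
After op 20 (add /y 82): {"n":75,"v":77,"y":82}
After op 21 (replace /n 23): {"n":23,"v":77,"y":82}
After op 22 (add /n 12): {"n":12,"v":77,"y":82}
After op 23 (add /n 60): {"n":60,"v":77,"y":82}

Answer: {"n":60,"v":77,"y":82}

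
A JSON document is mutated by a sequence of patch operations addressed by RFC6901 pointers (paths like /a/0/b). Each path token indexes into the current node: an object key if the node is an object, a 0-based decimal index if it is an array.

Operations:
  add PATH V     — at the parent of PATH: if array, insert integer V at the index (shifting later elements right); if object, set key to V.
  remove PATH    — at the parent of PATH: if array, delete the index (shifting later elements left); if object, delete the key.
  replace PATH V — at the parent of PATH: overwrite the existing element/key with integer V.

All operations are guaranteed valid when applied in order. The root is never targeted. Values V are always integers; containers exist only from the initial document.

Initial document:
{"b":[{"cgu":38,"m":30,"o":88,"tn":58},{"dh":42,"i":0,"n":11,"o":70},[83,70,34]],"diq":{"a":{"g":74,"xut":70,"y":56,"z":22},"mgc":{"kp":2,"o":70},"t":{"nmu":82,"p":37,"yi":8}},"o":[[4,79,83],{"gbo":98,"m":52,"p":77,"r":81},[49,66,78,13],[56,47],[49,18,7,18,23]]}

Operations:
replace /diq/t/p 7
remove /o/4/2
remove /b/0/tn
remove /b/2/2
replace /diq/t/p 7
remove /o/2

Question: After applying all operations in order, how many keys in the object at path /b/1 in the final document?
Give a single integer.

After op 1 (replace /diq/t/p 7): {"b":[{"cgu":38,"m":30,"o":88,"tn":58},{"dh":42,"i":0,"n":11,"o":70},[83,70,34]],"diq":{"a":{"g":74,"xut":70,"y":56,"z":22},"mgc":{"kp":2,"o":70},"t":{"nmu":82,"p":7,"yi":8}},"o":[[4,79,83],{"gbo":98,"m":52,"p":77,"r":81},[49,66,78,13],[56,47],[49,18,7,18,23]]}
After op 2 (remove /o/4/2): {"b":[{"cgu":38,"m":30,"o":88,"tn":58},{"dh":42,"i":0,"n":11,"o":70},[83,70,34]],"diq":{"a":{"g":74,"xut":70,"y":56,"z":22},"mgc":{"kp":2,"o":70},"t":{"nmu":82,"p":7,"yi":8}},"o":[[4,79,83],{"gbo":98,"m":52,"p":77,"r":81},[49,66,78,13],[56,47],[49,18,18,23]]}
After op 3 (remove /b/0/tn): {"b":[{"cgu":38,"m":30,"o":88},{"dh":42,"i":0,"n":11,"o":70},[83,70,34]],"diq":{"a":{"g":74,"xut":70,"y":56,"z":22},"mgc":{"kp":2,"o":70},"t":{"nmu":82,"p":7,"yi":8}},"o":[[4,79,83],{"gbo":98,"m":52,"p":77,"r":81},[49,66,78,13],[56,47],[49,18,18,23]]}
After op 4 (remove /b/2/2): {"b":[{"cgu":38,"m":30,"o":88},{"dh":42,"i":0,"n":11,"o":70},[83,70]],"diq":{"a":{"g":74,"xut":70,"y":56,"z":22},"mgc":{"kp":2,"o":70},"t":{"nmu":82,"p":7,"yi":8}},"o":[[4,79,83],{"gbo":98,"m":52,"p":77,"r":81},[49,66,78,13],[56,47],[49,18,18,23]]}
After op 5 (replace /diq/t/p 7): {"b":[{"cgu":38,"m":30,"o":88},{"dh":42,"i":0,"n":11,"o":70},[83,70]],"diq":{"a":{"g":74,"xut":70,"y":56,"z":22},"mgc":{"kp":2,"o":70},"t":{"nmu":82,"p":7,"yi":8}},"o":[[4,79,83],{"gbo":98,"m":52,"p":77,"r":81},[49,66,78,13],[56,47],[49,18,18,23]]}
After op 6 (remove /o/2): {"b":[{"cgu":38,"m":30,"o":88},{"dh":42,"i":0,"n":11,"o":70},[83,70]],"diq":{"a":{"g":74,"xut":70,"y":56,"z":22},"mgc":{"kp":2,"o":70},"t":{"nmu":82,"p":7,"yi":8}},"o":[[4,79,83],{"gbo":98,"m":52,"p":77,"r":81},[56,47],[49,18,18,23]]}
Size at path /b/1: 4

Answer: 4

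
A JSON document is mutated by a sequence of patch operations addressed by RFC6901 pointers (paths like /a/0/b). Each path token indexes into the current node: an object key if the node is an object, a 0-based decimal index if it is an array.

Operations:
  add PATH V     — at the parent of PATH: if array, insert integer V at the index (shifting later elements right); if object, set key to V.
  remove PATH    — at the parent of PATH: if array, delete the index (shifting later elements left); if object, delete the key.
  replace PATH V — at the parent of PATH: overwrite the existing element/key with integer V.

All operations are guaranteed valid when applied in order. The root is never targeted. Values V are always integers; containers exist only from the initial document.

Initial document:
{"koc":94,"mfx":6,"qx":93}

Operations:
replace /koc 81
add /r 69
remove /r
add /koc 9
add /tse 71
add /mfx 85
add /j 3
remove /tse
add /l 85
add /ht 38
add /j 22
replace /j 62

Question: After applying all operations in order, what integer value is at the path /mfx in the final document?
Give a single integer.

Answer: 85

Derivation:
After op 1 (replace /koc 81): {"koc":81,"mfx":6,"qx":93}
After op 2 (add /r 69): {"koc":81,"mfx":6,"qx":93,"r":69}
After op 3 (remove /r): {"koc":81,"mfx":6,"qx":93}
After op 4 (add /koc 9): {"koc":9,"mfx":6,"qx":93}
After op 5 (add /tse 71): {"koc":9,"mfx":6,"qx":93,"tse":71}
After op 6 (add /mfx 85): {"koc":9,"mfx":85,"qx":93,"tse":71}
After op 7 (add /j 3): {"j":3,"koc":9,"mfx":85,"qx":93,"tse":71}
After op 8 (remove /tse): {"j":3,"koc":9,"mfx":85,"qx":93}
After op 9 (add /l 85): {"j":3,"koc":9,"l":85,"mfx":85,"qx":93}
After op 10 (add /ht 38): {"ht":38,"j":3,"koc":9,"l":85,"mfx":85,"qx":93}
After op 11 (add /j 22): {"ht":38,"j":22,"koc":9,"l":85,"mfx":85,"qx":93}
After op 12 (replace /j 62): {"ht":38,"j":62,"koc":9,"l":85,"mfx":85,"qx":93}
Value at /mfx: 85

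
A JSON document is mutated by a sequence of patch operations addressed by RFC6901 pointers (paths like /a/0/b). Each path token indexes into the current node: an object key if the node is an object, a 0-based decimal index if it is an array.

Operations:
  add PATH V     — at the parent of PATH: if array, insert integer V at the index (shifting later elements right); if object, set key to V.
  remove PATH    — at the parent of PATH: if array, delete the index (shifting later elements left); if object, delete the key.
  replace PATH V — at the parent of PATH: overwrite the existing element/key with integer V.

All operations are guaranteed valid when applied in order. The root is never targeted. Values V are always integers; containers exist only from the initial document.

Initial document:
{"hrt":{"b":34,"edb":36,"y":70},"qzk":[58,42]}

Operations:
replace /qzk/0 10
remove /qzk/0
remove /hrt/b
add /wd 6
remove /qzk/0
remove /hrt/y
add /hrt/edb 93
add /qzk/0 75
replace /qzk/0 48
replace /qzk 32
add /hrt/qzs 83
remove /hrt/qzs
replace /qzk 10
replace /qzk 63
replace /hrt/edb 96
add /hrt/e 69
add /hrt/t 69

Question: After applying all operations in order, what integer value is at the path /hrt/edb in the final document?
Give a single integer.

After op 1 (replace /qzk/0 10): {"hrt":{"b":34,"edb":36,"y":70},"qzk":[10,42]}
After op 2 (remove /qzk/0): {"hrt":{"b":34,"edb":36,"y":70},"qzk":[42]}
After op 3 (remove /hrt/b): {"hrt":{"edb":36,"y":70},"qzk":[42]}
After op 4 (add /wd 6): {"hrt":{"edb":36,"y":70},"qzk":[42],"wd":6}
After op 5 (remove /qzk/0): {"hrt":{"edb":36,"y":70},"qzk":[],"wd":6}
After op 6 (remove /hrt/y): {"hrt":{"edb":36},"qzk":[],"wd":6}
After op 7 (add /hrt/edb 93): {"hrt":{"edb":93},"qzk":[],"wd":6}
After op 8 (add /qzk/0 75): {"hrt":{"edb":93},"qzk":[75],"wd":6}
After op 9 (replace /qzk/0 48): {"hrt":{"edb":93},"qzk":[48],"wd":6}
After op 10 (replace /qzk 32): {"hrt":{"edb":93},"qzk":32,"wd":6}
After op 11 (add /hrt/qzs 83): {"hrt":{"edb":93,"qzs":83},"qzk":32,"wd":6}
After op 12 (remove /hrt/qzs): {"hrt":{"edb":93},"qzk":32,"wd":6}
After op 13 (replace /qzk 10): {"hrt":{"edb":93},"qzk":10,"wd":6}
After op 14 (replace /qzk 63): {"hrt":{"edb":93},"qzk":63,"wd":6}
After op 15 (replace /hrt/edb 96): {"hrt":{"edb":96},"qzk":63,"wd":6}
After op 16 (add /hrt/e 69): {"hrt":{"e":69,"edb":96},"qzk":63,"wd":6}
After op 17 (add /hrt/t 69): {"hrt":{"e":69,"edb":96,"t":69},"qzk":63,"wd":6}
Value at /hrt/edb: 96

Answer: 96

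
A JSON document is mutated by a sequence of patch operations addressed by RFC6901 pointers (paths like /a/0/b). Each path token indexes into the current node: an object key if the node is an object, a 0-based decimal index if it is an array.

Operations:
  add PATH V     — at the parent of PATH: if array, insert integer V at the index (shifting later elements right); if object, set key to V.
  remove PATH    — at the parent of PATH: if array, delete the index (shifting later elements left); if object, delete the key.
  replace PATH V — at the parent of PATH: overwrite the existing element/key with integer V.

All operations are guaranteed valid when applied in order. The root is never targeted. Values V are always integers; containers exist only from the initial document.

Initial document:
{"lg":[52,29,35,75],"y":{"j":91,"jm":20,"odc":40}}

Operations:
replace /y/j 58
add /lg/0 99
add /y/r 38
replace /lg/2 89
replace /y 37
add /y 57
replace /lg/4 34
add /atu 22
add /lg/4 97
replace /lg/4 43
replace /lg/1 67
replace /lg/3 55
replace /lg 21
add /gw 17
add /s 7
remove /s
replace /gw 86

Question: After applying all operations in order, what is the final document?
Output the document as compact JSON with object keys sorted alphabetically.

After op 1 (replace /y/j 58): {"lg":[52,29,35,75],"y":{"j":58,"jm":20,"odc":40}}
After op 2 (add /lg/0 99): {"lg":[99,52,29,35,75],"y":{"j":58,"jm":20,"odc":40}}
After op 3 (add /y/r 38): {"lg":[99,52,29,35,75],"y":{"j":58,"jm":20,"odc":40,"r":38}}
After op 4 (replace /lg/2 89): {"lg":[99,52,89,35,75],"y":{"j":58,"jm":20,"odc":40,"r":38}}
After op 5 (replace /y 37): {"lg":[99,52,89,35,75],"y":37}
After op 6 (add /y 57): {"lg":[99,52,89,35,75],"y":57}
After op 7 (replace /lg/4 34): {"lg":[99,52,89,35,34],"y":57}
After op 8 (add /atu 22): {"atu":22,"lg":[99,52,89,35,34],"y":57}
After op 9 (add /lg/4 97): {"atu":22,"lg":[99,52,89,35,97,34],"y":57}
After op 10 (replace /lg/4 43): {"atu":22,"lg":[99,52,89,35,43,34],"y":57}
After op 11 (replace /lg/1 67): {"atu":22,"lg":[99,67,89,35,43,34],"y":57}
After op 12 (replace /lg/3 55): {"atu":22,"lg":[99,67,89,55,43,34],"y":57}
After op 13 (replace /lg 21): {"atu":22,"lg":21,"y":57}
After op 14 (add /gw 17): {"atu":22,"gw":17,"lg":21,"y":57}
After op 15 (add /s 7): {"atu":22,"gw":17,"lg":21,"s":7,"y":57}
After op 16 (remove /s): {"atu":22,"gw":17,"lg":21,"y":57}
After op 17 (replace /gw 86): {"atu":22,"gw":86,"lg":21,"y":57}

Answer: {"atu":22,"gw":86,"lg":21,"y":57}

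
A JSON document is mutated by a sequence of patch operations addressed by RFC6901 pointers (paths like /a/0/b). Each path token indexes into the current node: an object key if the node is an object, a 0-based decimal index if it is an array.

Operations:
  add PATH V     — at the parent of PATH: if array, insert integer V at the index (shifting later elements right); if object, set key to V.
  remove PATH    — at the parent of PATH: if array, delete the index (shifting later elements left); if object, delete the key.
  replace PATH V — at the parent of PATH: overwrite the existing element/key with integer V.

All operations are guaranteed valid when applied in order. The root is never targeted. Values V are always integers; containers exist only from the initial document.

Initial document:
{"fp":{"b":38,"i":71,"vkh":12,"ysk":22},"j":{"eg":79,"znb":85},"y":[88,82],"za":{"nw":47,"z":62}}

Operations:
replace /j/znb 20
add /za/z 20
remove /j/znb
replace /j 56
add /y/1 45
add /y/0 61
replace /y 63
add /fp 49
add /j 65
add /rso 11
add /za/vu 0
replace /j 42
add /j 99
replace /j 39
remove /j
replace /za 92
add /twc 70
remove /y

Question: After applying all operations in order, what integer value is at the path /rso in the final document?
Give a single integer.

Answer: 11

Derivation:
After op 1 (replace /j/znb 20): {"fp":{"b":38,"i":71,"vkh":12,"ysk":22},"j":{"eg":79,"znb":20},"y":[88,82],"za":{"nw":47,"z":62}}
After op 2 (add /za/z 20): {"fp":{"b":38,"i":71,"vkh":12,"ysk":22},"j":{"eg":79,"znb":20},"y":[88,82],"za":{"nw":47,"z":20}}
After op 3 (remove /j/znb): {"fp":{"b":38,"i":71,"vkh":12,"ysk":22},"j":{"eg":79},"y":[88,82],"za":{"nw":47,"z":20}}
After op 4 (replace /j 56): {"fp":{"b":38,"i":71,"vkh":12,"ysk":22},"j":56,"y":[88,82],"za":{"nw":47,"z":20}}
After op 5 (add /y/1 45): {"fp":{"b":38,"i":71,"vkh":12,"ysk":22},"j":56,"y":[88,45,82],"za":{"nw":47,"z":20}}
After op 6 (add /y/0 61): {"fp":{"b":38,"i":71,"vkh":12,"ysk":22},"j":56,"y":[61,88,45,82],"za":{"nw":47,"z":20}}
After op 7 (replace /y 63): {"fp":{"b":38,"i":71,"vkh":12,"ysk":22},"j":56,"y":63,"za":{"nw":47,"z":20}}
After op 8 (add /fp 49): {"fp":49,"j":56,"y":63,"za":{"nw":47,"z":20}}
After op 9 (add /j 65): {"fp":49,"j":65,"y":63,"za":{"nw":47,"z":20}}
After op 10 (add /rso 11): {"fp":49,"j":65,"rso":11,"y":63,"za":{"nw":47,"z":20}}
After op 11 (add /za/vu 0): {"fp":49,"j":65,"rso":11,"y":63,"za":{"nw":47,"vu":0,"z":20}}
After op 12 (replace /j 42): {"fp":49,"j":42,"rso":11,"y":63,"za":{"nw":47,"vu":0,"z":20}}
After op 13 (add /j 99): {"fp":49,"j":99,"rso":11,"y":63,"za":{"nw":47,"vu":0,"z":20}}
After op 14 (replace /j 39): {"fp":49,"j":39,"rso":11,"y":63,"za":{"nw":47,"vu":0,"z":20}}
After op 15 (remove /j): {"fp":49,"rso":11,"y":63,"za":{"nw":47,"vu":0,"z":20}}
After op 16 (replace /za 92): {"fp":49,"rso":11,"y":63,"za":92}
After op 17 (add /twc 70): {"fp":49,"rso":11,"twc":70,"y":63,"za":92}
After op 18 (remove /y): {"fp":49,"rso":11,"twc":70,"za":92}
Value at /rso: 11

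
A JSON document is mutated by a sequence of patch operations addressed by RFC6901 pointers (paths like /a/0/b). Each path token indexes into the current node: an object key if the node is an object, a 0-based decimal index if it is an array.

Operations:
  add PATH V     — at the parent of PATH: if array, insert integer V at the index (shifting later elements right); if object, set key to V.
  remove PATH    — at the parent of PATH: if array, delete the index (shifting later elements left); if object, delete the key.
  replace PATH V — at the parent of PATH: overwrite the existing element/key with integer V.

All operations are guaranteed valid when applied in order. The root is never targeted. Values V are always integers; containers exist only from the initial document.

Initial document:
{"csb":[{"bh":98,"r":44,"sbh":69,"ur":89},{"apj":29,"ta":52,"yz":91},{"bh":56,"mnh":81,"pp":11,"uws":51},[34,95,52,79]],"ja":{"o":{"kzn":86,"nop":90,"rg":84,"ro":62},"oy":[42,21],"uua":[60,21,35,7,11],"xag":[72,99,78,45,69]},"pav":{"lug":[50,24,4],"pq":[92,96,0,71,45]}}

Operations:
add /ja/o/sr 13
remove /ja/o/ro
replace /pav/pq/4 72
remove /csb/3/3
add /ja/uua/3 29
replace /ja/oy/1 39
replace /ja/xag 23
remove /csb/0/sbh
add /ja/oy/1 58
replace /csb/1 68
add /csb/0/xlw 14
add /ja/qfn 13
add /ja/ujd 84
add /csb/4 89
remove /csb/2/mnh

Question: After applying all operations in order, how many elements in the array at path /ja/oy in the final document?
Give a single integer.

Answer: 3

Derivation:
After op 1 (add /ja/o/sr 13): {"csb":[{"bh":98,"r":44,"sbh":69,"ur":89},{"apj":29,"ta":52,"yz":91},{"bh":56,"mnh":81,"pp":11,"uws":51},[34,95,52,79]],"ja":{"o":{"kzn":86,"nop":90,"rg":84,"ro":62,"sr":13},"oy":[42,21],"uua":[60,21,35,7,11],"xag":[72,99,78,45,69]},"pav":{"lug":[50,24,4],"pq":[92,96,0,71,45]}}
After op 2 (remove /ja/o/ro): {"csb":[{"bh":98,"r":44,"sbh":69,"ur":89},{"apj":29,"ta":52,"yz":91},{"bh":56,"mnh":81,"pp":11,"uws":51},[34,95,52,79]],"ja":{"o":{"kzn":86,"nop":90,"rg":84,"sr":13},"oy":[42,21],"uua":[60,21,35,7,11],"xag":[72,99,78,45,69]},"pav":{"lug":[50,24,4],"pq":[92,96,0,71,45]}}
After op 3 (replace /pav/pq/4 72): {"csb":[{"bh":98,"r":44,"sbh":69,"ur":89},{"apj":29,"ta":52,"yz":91},{"bh":56,"mnh":81,"pp":11,"uws":51},[34,95,52,79]],"ja":{"o":{"kzn":86,"nop":90,"rg":84,"sr":13},"oy":[42,21],"uua":[60,21,35,7,11],"xag":[72,99,78,45,69]},"pav":{"lug":[50,24,4],"pq":[92,96,0,71,72]}}
After op 4 (remove /csb/3/3): {"csb":[{"bh":98,"r":44,"sbh":69,"ur":89},{"apj":29,"ta":52,"yz":91},{"bh":56,"mnh":81,"pp":11,"uws":51},[34,95,52]],"ja":{"o":{"kzn":86,"nop":90,"rg":84,"sr":13},"oy":[42,21],"uua":[60,21,35,7,11],"xag":[72,99,78,45,69]},"pav":{"lug":[50,24,4],"pq":[92,96,0,71,72]}}
After op 5 (add /ja/uua/3 29): {"csb":[{"bh":98,"r":44,"sbh":69,"ur":89},{"apj":29,"ta":52,"yz":91},{"bh":56,"mnh":81,"pp":11,"uws":51},[34,95,52]],"ja":{"o":{"kzn":86,"nop":90,"rg":84,"sr":13},"oy":[42,21],"uua":[60,21,35,29,7,11],"xag":[72,99,78,45,69]},"pav":{"lug":[50,24,4],"pq":[92,96,0,71,72]}}
After op 6 (replace /ja/oy/1 39): {"csb":[{"bh":98,"r":44,"sbh":69,"ur":89},{"apj":29,"ta":52,"yz":91},{"bh":56,"mnh":81,"pp":11,"uws":51},[34,95,52]],"ja":{"o":{"kzn":86,"nop":90,"rg":84,"sr":13},"oy":[42,39],"uua":[60,21,35,29,7,11],"xag":[72,99,78,45,69]},"pav":{"lug":[50,24,4],"pq":[92,96,0,71,72]}}
After op 7 (replace /ja/xag 23): {"csb":[{"bh":98,"r":44,"sbh":69,"ur":89},{"apj":29,"ta":52,"yz":91},{"bh":56,"mnh":81,"pp":11,"uws":51},[34,95,52]],"ja":{"o":{"kzn":86,"nop":90,"rg":84,"sr":13},"oy":[42,39],"uua":[60,21,35,29,7,11],"xag":23},"pav":{"lug":[50,24,4],"pq":[92,96,0,71,72]}}
After op 8 (remove /csb/0/sbh): {"csb":[{"bh":98,"r":44,"ur":89},{"apj":29,"ta":52,"yz":91},{"bh":56,"mnh":81,"pp":11,"uws":51},[34,95,52]],"ja":{"o":{"kzn":86,"nop":90,"rg":84,"sr":13},"oy":[42,39],"uua":[60,21,35,29,7,11],"xag":23},"pav":{"lug":[50,24,4],"pq":[92,96,0,71,72]}}
After op 9 (add /ja/oy/1 58): {"csb":[{"bh":98,"r":44,"ur":89},{"apj":29,"ta":52,"yz":91},{"bh":56,"mnh":81,"pp":11,"uws":51},[34,95,52]],"ja":{"o":{"kzn":86,"nop":90,"rg":84,"sr":13},"oy":[42,58,39],"uua":[60,21,35,29,7,11],"xag":23},"pav":{"lug":[50,24,4],"pq":[92,96,0,71,72]}}
After op 10 (replace /csb/1 68): {"csb":[{"bh":98,"r":44,"ur":89},68,{"bh":56,"mnh":81,"pp":11,"uws":51},[34,95,52]],"ja":{"o":{"kzn":86,"nop":90,"rg":84,"sr":13},"oy":[42,58,39],"uua":[60,21,35,29,7,11],"xag":23},"pav":{"lug":[50,24,4],"pq":[92,96,0,71,72]}}
After op 11 (add /csb/0/xlw 14): {"csb":[{"bh":98,"r":44,"ur":89,"xlw":14},68,{"bh":56,"mnh":81,"pp":11,"uws":51},[34,95,52]],"ja":{"o":{"kzn":86,"nop":90,"rg":84,"sr":13},"oy":[42,58,39],"uua":[60,21,35,29,7,11],"xag":23},"pav":{"lug":[50,24,4],"pq":[92,96,0,71,72]}}
After op 12 (add /ja/qfn 13): {"csb":[{"bh":98,"r":44,"ur":89,"xlw":14},68,{"bh":56,"mnh":81,"pp":11,"uws":51},[34,95,52]],"ja":{"o":{"kzn":86,"nop":90,"rg":84,"sr":13},"oy":[42,58,39],"qfn":13,"uua":[60,21,35,29,7,11],"xag":23},"pav":{"lug":[50,24,4],"pq":[92,96,0,71,72]}}
After op 13 (add /ja/ujd 84): {"csb":[{"bh":98,"r":44,"ur":89,"xlw":14},68,{"bh":56,"mnh":81,"pp":11,"uws":51},[34,95,52]],"ja":{"o":{"kzn":86,"nop":90,"rg":84,"sr":13},"oy":[42,58,39],"qfn":13,"ujd":84,"uua":[60,21,35,29,7,11],"xag":23},"pav":{"lug":[50,24,4],"pq":[92,96,0,71,72]}}
After op 14 (add /csb/4 89): {"csb":[{"bh":98,"r":44,"ur":89,"xlw":14},68,{"bh":56,"mnh":81,"pp":11,"uws":51},[34,95,52],89],"ja":{"o":{"kzn":86,"nop":90,"rg":84,"sr":13},"oy":[42,58,39],"qfn":13,"ujd":84,"uua":[60,21,35,29,7,11],"xag":23},"pav":{"lug":[50,24,4],"pq":[92,96,0,71,72]}}
After op 15 (remove /csb/2/mnh): {"csb":[{"bh":98,"r":44,"ur":89,"xlw":14},68,{"bh":56,"pp":11,"uws":51},[34,95,52],89],"ja":{"o":{"kzn":86,"nop":90,"rg":84,"sr":13},"oy":[42,58,39],"qfn":13,"ujd":84,"uua":[60,21,35,29,7,11],"xag":23},"pav":{"lug":[50,24,4],"pq":[92,96,0,71,72]}}
Size at path /ja/oy: 3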